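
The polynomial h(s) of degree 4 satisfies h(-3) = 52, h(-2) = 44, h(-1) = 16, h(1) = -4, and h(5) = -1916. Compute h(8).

Using the Lagrange interpolation formula with nodes -3, -2, -1, 1, 5:
  L_0(s) = (s + 2)(s + 1)(s - 1)(s - 5) / 64
  L_1(s) = (s + 3)(s + 1)(s - 1)(s - 5) / -21
  L_2(s) = (s + 3)(s + 2)(s - 1)(s - 5) / 24
  L_3(s) = (s + 3)(s + 2)(s + 1)(s - 5) / -96
  L_4(s) = (s + 3)(s + 2)(s + 1)(s - 1) / 1344
Then h(s) = 52·L_0(s) + 44·L_1(s) + 16·L_2(s) - 4·L_3(s) - 1916·L_4(s).
Expanding and collecting terms gives h(s) = -2s⁴ - 6s³ + 4s² - 4s + 4.
Evaluating at s = 8: h(8) = -11036.

-11036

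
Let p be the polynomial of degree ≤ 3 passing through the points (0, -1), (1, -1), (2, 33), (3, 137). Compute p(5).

699

Using the Lagrange interpolation formula with nodes 0, 1, 2, 3:
  L_0(u) = (u - 1)(u - 2)(u - 3) / -6
  L_1(u) = u(u - 2)(u - 3) / 2
  L_2(u) = u(u - 1)(u - 3) / -2
  L_3(u) = u(u - 1)(u - 2) / 6
Then p(u) = -1·L_0(u) - 1·L_1(u) + 33·L_2(u) + 137·L_3(u).
Expanding and collecting terms gives p(u) = 6u^3 - u^2 - 5u - 1.
Evaluating at u = 5: p(5) = 699.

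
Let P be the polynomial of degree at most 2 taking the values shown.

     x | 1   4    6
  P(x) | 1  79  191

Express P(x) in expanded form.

P(x) = 6x^2 - 4x - 1

Write P(x) = ax^2 + bx + c. Substituting each data point gives a linear system:
  a + b + c = 1
  16a + 4b + c = 79
  36a + 6b + c = 191
Solving the system yields a = 6, b = -4, c = -1.
So P(x) = 6x² - 4x - 1.
Check: P(6) = 191. ✓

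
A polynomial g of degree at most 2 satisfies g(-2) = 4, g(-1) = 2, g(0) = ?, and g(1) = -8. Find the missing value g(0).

-2

On equispaced nodes a degree-2 polynomial has vanishing third forward difference, so
  - g(-2) + 3·g(-1) - 3·g(0) + g(1) = 0.
Substituting the known values and solving for g(0):
  -3·g(0) = 6
  g(0) = -2.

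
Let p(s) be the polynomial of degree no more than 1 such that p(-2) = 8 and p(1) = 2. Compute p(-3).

10

Write p(s) = as + b. Substituting each data point gives a linear system:
  -2a + b = 8
  a + b = 2
Solving the system yields a = -2, b = 4.
So p(s) = -2s + 4.
Then p(-3) = 10.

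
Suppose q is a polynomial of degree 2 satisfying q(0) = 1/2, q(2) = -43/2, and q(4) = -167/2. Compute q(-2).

-35/2

Using the Lagrange interpolation formula with nodes 0, 2, 4:
  L_0(n) = (n - 2)(n - 4) / 8
  L_1(n) = n(n - 4) / -4
  L_2(n) = n(n - 2) / 8
Then q(n) = 1/2·L_0(n) - 43/2·L_1(n) - 167/2·L_2(n).
Expanding and collecting terms gives q(n) = -5n^2 - n + 1/2.
Evaluating at n = -2: q(-2) = -35/2.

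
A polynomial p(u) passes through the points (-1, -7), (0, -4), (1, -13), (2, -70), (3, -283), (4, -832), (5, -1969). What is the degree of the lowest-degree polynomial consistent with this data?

Forward differences of the values at u = -1, 0, 1, 2, 3, 4, 5:
  p  : -7  -4  -13  -70  -283  -832  -1969
  Δ  : 3  -9  -57  -213  -549  -1137
  Δ^2: -12  -48  -156  -336  -588
  Δ^3: -36  -108  -180  -252
  Δ^4: -72  -72  -72
  Δ^5: 0  0
  Δ^6: 0
The fourth differences are constant (-72) and nonzero, while all higher differences vanish, so the minimal degree is 4.

4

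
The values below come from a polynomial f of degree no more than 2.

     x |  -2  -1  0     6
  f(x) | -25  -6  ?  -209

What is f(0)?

1

The 3 known points determine the degree-2 polynomial uniquely.
Write f(x) = ax^2 + bx + c. Substituting each data point gives a linear system:
  4a - 2b + c = -25
  a - b + c = -6
  36a + 6b + c = -209
Solving the system yields a = -6, b = 1, c = 1.
So f(x) = -6x^2 + x + 1.
Then f(0) = 1.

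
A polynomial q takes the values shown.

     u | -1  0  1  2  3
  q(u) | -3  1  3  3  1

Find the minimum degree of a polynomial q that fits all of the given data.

2

Forward differences of the values at u = -1, 0, 1, 2, 3:
  q  : -3  1  3  3  1
  Δ  : 4  2  0  -2
  Δ^2: -2  -2  -2
  Δ^3: 0  0
  Δ^4: 0
The second differences are constant (-2) and nonzero, while all higher differences vanish, so the minimal degree is 2.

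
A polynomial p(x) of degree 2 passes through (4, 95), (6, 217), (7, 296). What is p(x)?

Write p(x) = ax^2 + bx + c. Substituting each data point gives a linear system:
  16a + 4b + c = 95
  36a + 6b + c = 217
  49a + 7b + c = 296
Solving the system yields a = 6, b = 1, c = -5.
So p(x) = 6x^2 + x - 5.
Check: p(4) = 95. ✓

p(x) = 6x^2 + x - 5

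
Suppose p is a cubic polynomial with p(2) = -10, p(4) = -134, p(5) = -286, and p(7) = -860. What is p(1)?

-2

Write p(n) = an^3 + bn^2 + cn + d. Substituting each data point gives a linear system:
  8a + 4b + 2c + d = -10
  64a + 16b + 4c + d = -134
  125a + 25b + 5c + d = -286
  343a + 49b + 7c + d = -860
Solving the system yields a = -3, b = 3, c = 4, d = -6.
So p(n) = -3n³ + 3n² + 4n - 6.
Then p(1) = -2.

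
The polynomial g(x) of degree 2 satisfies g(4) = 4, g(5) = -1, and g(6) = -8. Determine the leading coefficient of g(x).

Write g(x) = ax^2 + bx + c. Substituting each data point gives a linear system:
  16a + 4b + c = 4
  25a + 5b + c = -1
  36a + 6b + c = -8
Solving the system yields a = -1, b = 4, c = 4.
So g(x) = -x^2 + 4x + 4.
The leading coefficient is -1.

-1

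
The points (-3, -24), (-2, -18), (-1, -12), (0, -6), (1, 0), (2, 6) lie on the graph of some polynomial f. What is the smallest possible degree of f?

Forward differences of the values at t = -3, -2, -1, 0, 1, 2:
  f  : -24  -18  -12  -6  0  6
  Δ  : 6  6  6  6  6
  Δ^2: 0  0  0  0
  Δ^3: 0  0  0
  Δ^4: 0  0
  Δ^5: 0
The first differences are constant (6) and nonzero, while all higher differences vanish, so the minimal degree is 1.

1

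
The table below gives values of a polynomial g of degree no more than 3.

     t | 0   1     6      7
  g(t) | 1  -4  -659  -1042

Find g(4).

Write g(t) = at^3 + bt^2 + ct + d. Substituting each data point gives a linear system:
  d = 1
  a + b + c + d = -4
  216a + 36b + 6c + d = -659
  343a + 49b + 7c + d = -1042
Solving the system yields a = -3, b = 0, c = -2, d = 1.
So g(t) = -3t^3 - 2t + 1.
Then g(4) = -199.

-199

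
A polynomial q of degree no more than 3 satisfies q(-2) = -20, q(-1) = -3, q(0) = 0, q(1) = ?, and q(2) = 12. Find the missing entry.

1

The 4 known points determine the degree-3 polynomial uniquely.
Write q(s) = as^3 + bs^2 + cs + d. Substituting each data point gives a linear system:
  -8a + 4b - 2c + d = -20
  -a + b - c + d = -3
  d = 0
  8a + 4b + 2c + d = 12
Solving the system yields a = 2, b = -1, c = 0, d = 0.
So q(s) = 2s³ - s².
Then q(1) = 1.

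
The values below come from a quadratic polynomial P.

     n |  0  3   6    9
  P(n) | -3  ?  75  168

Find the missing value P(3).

On equispaced nodes a degree-2 polynomial has vanishing third forward difference, so
  - P(0) + 3·P(3) - 3·P(6) + P(9) = 0.
Substituting the known values and solving for P(3):
  3·P(3) = 54
  P(3) = 18.

18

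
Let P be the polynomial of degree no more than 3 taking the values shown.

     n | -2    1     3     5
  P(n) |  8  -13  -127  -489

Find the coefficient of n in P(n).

Write P(n) = an^3 + bn^2 + cn + d. Substituting each data point gives a linear system:
  -8a + 4b - 2c + d = 8
  a + b + c + d = -13
  27a + 9b + 3c + d = -127
  125a + 25b + 5c + d = -489
Solving the system yields a = -3, b = -4, c = -2, d = -4.
So P(n) = -3n³ - 4n² - 2n - 4.
The coefficient of n is -2.

-2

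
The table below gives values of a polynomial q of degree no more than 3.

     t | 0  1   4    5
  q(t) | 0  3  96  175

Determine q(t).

Write q(t) = at^3 + bt^2 + ct + d. Substituting each data point gives a linear system:
  d = 0
  a + b + c + d = 3
  64a + 16b + 4c + d = 96
  125a + 25b + 5c + d = 175
Solving the system yields a = 1, b = 2, c = 0, d = 0.
So q(t) = t^3 + 2t^2.
Check: q(4) = 96. ✓

q(t) = t^3 + 2t^2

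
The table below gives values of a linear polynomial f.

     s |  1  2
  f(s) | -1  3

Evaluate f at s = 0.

-5

Using the Lagrange interpolation formula with nodes 1, 2:
  L_0(s) = (s - 2) / -1
  L_1(s) = (s - 1) / 1
Then f(s) = -1·L_0(s) + 3·L_1(s).
Expanding and collecting terms gives f(s) = 4s - 5.
Evaluating at s = 0: f(0) = -5.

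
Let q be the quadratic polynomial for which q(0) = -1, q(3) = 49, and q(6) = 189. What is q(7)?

Write q(x) = ax^2 + bx + c. Substituting each data point gives a linear system:
  c = -1
  9a + 3b + c = 49
  36a + 6b + c = 189
Solving the system yields a = 5, b = 5/3, c = -1.
So q(x) = 5x^2 + (5/3)x - 1.
Then q(7) = 767/3.

767/3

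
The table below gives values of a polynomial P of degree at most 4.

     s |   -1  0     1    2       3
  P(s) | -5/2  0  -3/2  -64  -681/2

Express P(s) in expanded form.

Write P(s) = as^4 + bs^3 + cs^2 + ds + e. Substituting each data point gives a linear system:
  a - b + c - d + e = -5/2
  e = 0
  a + b + c + d + e = -3/2
  16a + 8b + 4c + 2d + e = -64
  81a + 27b + 9c + 3d + e = -681/2
Solving the system yields a = -4, b = -3/2, c = 2, d = 2, e = 0.
So P(s) = -4s⁴ - (3/2)s³ + 2s² + 2s.
Check: P(2) = -64. ✓

P(s) = -4s^4 - (3/2)s^3 + 2s^2 + 2s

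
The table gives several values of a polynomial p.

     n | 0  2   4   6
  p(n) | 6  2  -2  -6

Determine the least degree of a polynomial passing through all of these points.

Forward differences of the values at n = 0, 2, 4, 6:
  p  : 6  2  -2  -6
  Δ  : -4  -4  -4
  Δ^2: 0  0
  Δ^3: 0
The first differences are constant (-4) and nonzero, while all higher differences vanish, so the minimal degree is 1.

1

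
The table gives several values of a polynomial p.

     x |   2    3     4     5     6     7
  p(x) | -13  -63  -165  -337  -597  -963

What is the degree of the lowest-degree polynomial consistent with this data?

3

Forward differences of the values at x = 2, 3, 4, 5, 6, 7:
  p  : -13  -63  -165  -337  -597  -963
  Δ  : -50  -102  -172  -260  -366
  Δ^2: -52  -70  -88  -106
  Δ^3: -18  -18  -18
  Δ^4: 0  0
  Δ^5: 0
The third differences are constant (-18) and nonzero, while all higher differences vanish, so the minimal degree is 3.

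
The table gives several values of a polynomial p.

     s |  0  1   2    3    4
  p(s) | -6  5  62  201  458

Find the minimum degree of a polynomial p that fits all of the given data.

Forward differences of the values at s = 0, 1, 2, 3, 4:
  p  : -6  5  62  201  458
  Δ  : 11  57  139  257
  Δ^2: 46  82  118
  Δ^3: 36  36
  Δ^4: 0
The third differences are constant (36) and nonzero, while all higher differences vanish, so the minimal degree is 3.

3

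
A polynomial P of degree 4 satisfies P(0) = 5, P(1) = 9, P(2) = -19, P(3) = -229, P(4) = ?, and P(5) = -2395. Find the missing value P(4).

-891

The 5 known points determine the degree-4 polynomial uniquely.
Write P(t) = at^4 + bt^3 + ct^2 + dt + e. Substituting each data point gives a linear system:
  e = 5
  a + b + c + d + e = 9
  16a + 8b + 4c + 2d + e = -19
  81a + 27b + 9c + 3d + e = -229
  625a + 125b + 25c + 5d + e = -2395
Solving the system yields a = -5, b = 5, c = 4, d = 0, e = 5.
So P(t) = -5t^4 + 5t^3 + 4t^2 + 5.
Then P(4) = -891.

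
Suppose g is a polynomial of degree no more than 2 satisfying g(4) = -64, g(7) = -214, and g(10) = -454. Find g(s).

Write g(s) = as^2 + bs + c. Substituting each data point gives a linear system:
  16a + 4b + c = -64
  49a + 7b + c = -214
  100a + 10b + c = -454
Solving the system yields a = -5, b = 5, c = -4.
So g(s) = -5s² + 5s - 4.
Check: g(7) = -214. ✓

g(s) = -5s^2 + 5s - 4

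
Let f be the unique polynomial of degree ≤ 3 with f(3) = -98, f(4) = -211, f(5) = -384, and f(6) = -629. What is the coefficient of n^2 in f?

-6

Write f(n) = an^3 + bn^2 + cn + d. Substituting each data point gives a linear system:
  27a + 9b + 3c + d = -98
  64a + 16b + 4c + d = -211
  125a + 25b + 5c + d = -384
  216a + 36b + 6c + d = -629
Solving the system yields a = -2, b = -6, c = 3, d = 1.
So f(n) = -2n³ - 6n² + 3n + 1.
The coefficient of n^2 is -6.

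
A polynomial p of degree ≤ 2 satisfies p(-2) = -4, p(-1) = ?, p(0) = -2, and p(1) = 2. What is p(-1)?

On equispaced nodes a degree-2 polynomial has vanishing third forward difference, so
  - p(-2) + 3·p(-1) - 3·p(0) + p(1) = 0.
Substituting the known values and solving for p(-1):
  3·p(-1) = -12
  p(-1) = -4.

-4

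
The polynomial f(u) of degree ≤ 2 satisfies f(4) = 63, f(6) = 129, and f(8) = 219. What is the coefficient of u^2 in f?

3

Write f(u) = au^2 + bu + c. Substituting each data point gives a linear system:
  16a + 4b + c = 63
  36a + 6b + c = 129
  64a + 8b + c = 219
Solving the system yields a = 3, b = 3, c = 3.
So f(u) = 3u^2 + 3u + 3.
The leading coefficient is 3.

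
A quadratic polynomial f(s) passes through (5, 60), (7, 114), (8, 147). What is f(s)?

f(s) = 2s^2 + 3s - 5

Using the Lagrange interpolation formula with nodes 5, 7, 8:
  L_0(s) = (s - 7)(s - 8) / 6
  L_1(s) = (s - 5)(s - 8) / -2
  L_2(s) = (s - 5)(s - 7) / 3
Then f(s) = 60·L_0(s) + 114·L_1(s) + 147·L_2(s).
Expanding and collecting terms gives f(s) = 2s^2 + 3s - 5.
Check: f(5) = 60. ✓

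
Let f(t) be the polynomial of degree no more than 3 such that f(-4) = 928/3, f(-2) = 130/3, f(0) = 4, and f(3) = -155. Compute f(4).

Write f(t) = at^3 + bt^2 + ct + d. Substituting each data point gives a linear system:
  -64a + 16b - 4c + d = 928/3
  -8a + 4b - 2c + d = 130/3
  d = 4
  27a + 9b + 3c + d = -155
Solving the system yields a = -5, b = -5/3, c = -3, d = 4.
So f(t) = -5t³ - (5/3)t² - 3t + 4.
Then f(4) = -1064/3.

-1064/3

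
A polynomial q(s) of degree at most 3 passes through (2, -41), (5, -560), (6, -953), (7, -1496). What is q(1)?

-8

Using the Lagrange interpolation formula with nodes 2, 5, 6, 7:
  L_0(s) = (s - 5)(s - 6)(s - 7) / -60
  L_1(s) = (s - 2)(s - 6)(s - 7) / 6
  L_2(s) = (s - 2)(s - 5)(s - 7) / -4
  L_3(s) = (s - 2)(s - 5)(s - 6) / 10
Then q(s) = -41·L_0(s) - 560·L_1(s) - 953·L_2(s) - 1496·L_3(s).
Expanding and collecting terms gives q(s) = -4s^3 - 3s^2 + 4s - 5.
Evaluating at s = 1: q(1) = -8.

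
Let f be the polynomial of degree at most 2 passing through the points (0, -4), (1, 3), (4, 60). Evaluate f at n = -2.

Write f(n) = an^2 + bn + c. Substituting each data point gives a linear system:
  c = -4
  a + b + c = 3
  16a + 4b + c = 60
Solving the system yields a = 3, b = 4, c = -4.
So f(n) = 3n^2 + 4n - 4.
Then f(-2) = 0.

0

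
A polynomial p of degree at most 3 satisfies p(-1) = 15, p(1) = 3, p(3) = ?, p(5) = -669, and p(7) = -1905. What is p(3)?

-129

On equispaced nodes a degree-3 polynomial has vanishing fourth forward difference, so
  p(-1) - 4·p(1) + 6·p(3) - 4·p(5) + p(7) = 0.
Substituting the known values and solving for p(3):
  6·p(3) = -774
  p(3) = -129.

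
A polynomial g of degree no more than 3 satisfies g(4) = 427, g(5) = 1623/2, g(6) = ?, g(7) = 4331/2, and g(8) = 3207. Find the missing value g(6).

The 4 known points determine the degree-3 polynomial uniquely.
Write g(n) = an^3 + bn^2 + cn + d. Substituting each data point gives a linear system:
  64a + 16b + 4c + d = 427
  125a + 25b + 5c + d = 1623/2
  343a + 49b + 7c + d = 4331/2
  512a + 64b + 8c + d = 3207
Solving the system yields a = 6, b = 3/2, c = 5, d = -1.
So g(n) = 6n^3 + (3/2)n^2 + 5n - 1.
Then g(6) = 1379.

1379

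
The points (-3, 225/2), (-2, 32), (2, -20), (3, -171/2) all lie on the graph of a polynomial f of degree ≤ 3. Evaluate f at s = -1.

Write f(s) = as^3 + bs^2 + cs + d. Substituting each data point gives a linear system:
  -27a + 9b - 3c + d = 225/2
  -8a + 4b - 2c + d = 32
  8a + 4b + 2c + d = -20
  27a + 9b + 3c + d = -171/2
Solving the system yields a = -4, b = 3/2, c = 3, d = 0.
So f(s) = -4s³ + (3/2)s² + 3s.
Then f(-1) = 5/2.

5/2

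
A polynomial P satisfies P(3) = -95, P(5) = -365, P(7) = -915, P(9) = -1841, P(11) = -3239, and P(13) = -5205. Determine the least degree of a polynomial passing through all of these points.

3

Forward differences of the values at s = 3, 5, 7, 9, 11, 13:
  P  : -95  -365  -915  -1841  -3239  -5205
  Δ  : -270  -550  -926  -1398  -1966
  Δ^2: -280  -376  -472  -568
  Δ^3: -96  -96  -96
  Δ^4: 0  0
  Δ^5: 0
The third differences are constant (-96) and nonzero, while all higher differences vanish, so the minimal degree is 3.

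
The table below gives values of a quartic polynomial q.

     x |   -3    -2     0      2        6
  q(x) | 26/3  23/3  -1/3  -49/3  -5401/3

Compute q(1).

Write q(x) = ax^4 + bx^3 + cx^2 + dx + e. Substituting each data point gives a linear system:
  81a - 27b + 9c - 3d + e = 26/3
  16a - 8b + 4c - 2d + e = 23/3
  e = -1/3
  16a + 8b + 4c + 2d + e = -49/3
  1296a + 216b + 36c + 6d + e = -5401/3
Solving the system yields a = -1, b = -3, c = 3, d = 6, e = -1/3.
So q(x) = -x⁴ - 3x³ + 3x² + 6x - 1/3.
Then q(1) = 14/3.

14/3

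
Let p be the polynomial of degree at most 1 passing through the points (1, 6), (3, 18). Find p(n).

p(n) = 6n

Write p(n) = an + b. Substituting each data point gives a linear system:
  a + b = 6
  3a + b = 18
Solving the system yields a = 6, b = 0.
So p(n) = 6n.
Check: p(1) = 6. ✓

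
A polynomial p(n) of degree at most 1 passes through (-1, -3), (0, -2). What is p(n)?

p(n) = n - 2

Write p(n) = an + b. Substituting each data point gives a linear system:
  -a + b = -3
  b = -2
Solving the system yields a = 1, b = -2.
So p(n) = n - 2.
Check: p(-1) = -3. ✓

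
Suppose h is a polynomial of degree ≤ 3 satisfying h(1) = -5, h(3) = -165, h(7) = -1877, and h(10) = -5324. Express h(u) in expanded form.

Using the Lagrange interpolation formula with nodes 1, 3, 7, 10:
  L_0(u) = (u - 3)(u - 7)(u - 10) / -108
  L_1(u) = (u - 1)(u - 7)(u - 10) / 56
  L_2(u) = (u - 1)(u - 3)(u - 10) / -72
  L_3(u) = (u - 1)(u - 3)(u - 7) / 189
Then h(u) = -5·L_0(u) - 165·L_1(u) - 1877·L_2(u) - 5324·L_3(u).
Expanding and collecting terms gives h(u) = -5u^3 - 3u^2 - 3u + 6.
Check: h(10) = -5324. ✓

h(u) = -5u^3 - 3u^2 - 3u + 6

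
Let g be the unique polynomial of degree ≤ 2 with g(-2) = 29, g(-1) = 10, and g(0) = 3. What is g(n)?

Using the Lagrange interpolation formula with nodes -2, -1, 0:
  L_0(n) = (n + 1)n / 2
  L_1(n) = (n + 2)n / -1
  L_2(n) = (n + 2)(n + 1) / 2
Then g(n) = 29·L_0(n) + 10·L_1(n) + 3·L_2(n).
Expanding and collecting terms gives g(n) = 6n^2 - n + 3.
Check: g(-1) = 10. ✓

g(n) = 6n^2 - n + 3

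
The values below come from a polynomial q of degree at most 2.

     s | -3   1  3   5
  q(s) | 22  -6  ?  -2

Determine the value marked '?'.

The 3 known points determine the degree-2 polynomial uniquely.
Write q(s) = as^2 + bs + c. Substituting each data point gives a linear system:
  9a - 3b + c = 22
  a + b + c = -6
  25a + 5b + c = -2
Solving the system yields a = 1, b = -5, c = -2.
So q(s) = s² - 5s - 2.
Then q(3) = -8.

-8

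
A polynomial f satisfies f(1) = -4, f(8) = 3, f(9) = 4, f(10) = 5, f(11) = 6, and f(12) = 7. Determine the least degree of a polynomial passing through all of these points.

Divided differences on the nodes 1, 8, 9, 10, 11, 12:
  order 0: -4  3  4  5  6  7
  order 1: 1  1  1  1  1
  order 2: 0  0  0  0
  order 3: 0  0  0
  order 4: 0  0
  order 5: 0
The order-1 divided differences are all 1 (nonzero) and every higher order vanishes, so the data lies on a polynomial of degree exactly 1.

1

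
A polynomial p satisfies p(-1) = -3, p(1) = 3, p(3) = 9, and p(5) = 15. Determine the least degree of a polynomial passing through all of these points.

Forward differences of the values at u = -1, 1, 3, 5:
  p  : -3  3  9  15
  Δ  : 6  6  6
  Δ^2: 0  0
  Δ^3: 0
The first differences are constant (6) and nonzero, while all higher differences vanish, so the minimal degree is 1.

1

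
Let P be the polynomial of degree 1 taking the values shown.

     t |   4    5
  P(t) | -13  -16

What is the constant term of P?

-1

Write P(t) = at + b. Substituting each data point gives a linear system:
  4a + b = -13
  5a + b = -16
Solving the system yields a = -3, b = -1.
So P(t) = -3t - 1.
The constant term is -1.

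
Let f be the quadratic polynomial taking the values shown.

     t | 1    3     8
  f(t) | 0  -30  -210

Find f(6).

-120

Write f(t) = at^2 + bt + c. Substituting each data point gives a linear system:
  a + b + c = 0
  9a + 3b + c = -30
  64a + 8b + c = -210
Solving the system yields a = -3, b = -3, c = 6.
So f(t) = -3t² - 3t + 6.
Then f(6) = -120.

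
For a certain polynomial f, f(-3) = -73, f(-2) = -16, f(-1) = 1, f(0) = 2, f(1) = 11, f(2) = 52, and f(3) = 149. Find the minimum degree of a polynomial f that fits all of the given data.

3

Forward differences of the values at t = -3, -2, -1, 0, 1, 2, 3:
  f  : -73  -16  1  2  11  52  149
  Δ  : 57  17  1  9  41  97
  Δ^2: -40  -16  8  32  56
  Δ^3: 24  24  24  24
  Δ^4: 0  0  0
  Δ^5: 0  0
  Δ^6: 0
The third differences are constant (24) and nonzero, while all higher differences vanish, so the minimal degree is 3.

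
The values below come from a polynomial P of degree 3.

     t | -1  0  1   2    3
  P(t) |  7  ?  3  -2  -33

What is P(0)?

0

On equispaced nodes a degree-3 polynomial has vanishing fourth forward difference, so
  P(-1) - 4·P(0) + 6·P(1) - 4·P(2) + P(3) = 0.
Substituting the known values and solving for P(0):
  -4·P(0) = 0
  P(0) = 0.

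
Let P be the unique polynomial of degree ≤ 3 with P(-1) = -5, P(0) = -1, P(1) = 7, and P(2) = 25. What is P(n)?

Write P(n) = an^3 + bn^2 + cn + d. Substituting each data point gives a linear system:
  -a + b - c + d = -5
  d = -1
  a + b + c + d = 7
  8a + 4b + 2c + d = 25
Solving the system yields a = 1, b = 2, c = 5, d = -1.
So P(n) = n³ + 2n² + 5n - 1.
Check: P(-1) = -5. ✓

P(n) = n^3 + 2n^2 + 5n - 1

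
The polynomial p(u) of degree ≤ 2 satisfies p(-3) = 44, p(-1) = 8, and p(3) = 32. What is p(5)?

Write p(u) = au^2 + bu + c. Substituting each data point gives a linear system:
  9a - 3b + c = 44
  a - b + c = 8
  9a + 3b + c = 32
Solving the system yields a = 4, b = -2, c = 2.
So p(u) = 4u² - 2u + 2.
Then p(5) = 92.

92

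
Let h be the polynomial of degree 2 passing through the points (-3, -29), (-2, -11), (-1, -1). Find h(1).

Using the Lagrange interpolation formula with nodes -3, -2, -1:
  L_0(t) = (t + 2)(t + 1) / 2
  L_1(t) = (t + 3)(t + 1) / -1
  L_2(t) = (t + 3)(t + 2) / 2
Then h(t) = -29·L_0(t) - 11·L_1(t) - 1·L_2(t).
Expanding and collecting terms gives h(t) = -4t^2 - 2t + 1.
Evaluating at t = 1: h(1) = -5.

-5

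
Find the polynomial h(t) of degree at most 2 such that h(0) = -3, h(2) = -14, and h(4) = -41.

h(t) = -2t^2 - (3/2)t - 3

Write h(t) = at^2 + bt + c. Substituting each data point gives a linear system:
  c = -3
  4a + 2b + c = -14
  16a + 4b + c = -41
Solving the system yields a = -2, b = -3/2, c = -3.
So h(t) = -2t² - (3/2)t - 3.
Check: h(0) = -3. ✓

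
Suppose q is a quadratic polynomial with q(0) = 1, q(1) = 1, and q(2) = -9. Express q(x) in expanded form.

q(x) = -5x^2 + 5x + 1

Using the Lagrange interpolation formula with nodes 0, 1, 2:
  L_0(x) = (x - 1)(x - 2) / 2
  L_1(x) = x(x - 2) / -1
  L_2(x) = x(x - 1) / 2
Then q(x) = 1·L_0(x) + 1·L_1(x) - 9·L_2(x).
Expanding and collecting terms gives q(x) = -5x^2 + 5x + 1.
Check: q(1) = 1. ✓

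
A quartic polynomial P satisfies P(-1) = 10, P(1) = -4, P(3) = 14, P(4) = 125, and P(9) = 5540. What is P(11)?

12886

Using the Lagrange interpolation formula with nodes -1, 1, 3, 4, 9:
  L_0(t) = (t - 1)(t - 3)(t - 4)(t - 9) / 400
  L_1(t) = (t + 1)(t - 3)(t - 4)(t - 9) / -96
  L_2(t) = (t + 1)(t - 1)(t - 4)(t - 9) / 48
  L_3(t) = (t + 1)(t - 1)(t - 3)(t - 9) / -75
  L_4(t) = (t + 1)(t - 1)(t - 3)(t - 4) / 2400
Then P(t) = 10·L_0(t) - 4·L_1(t) + 14·L_2(t) + 125·L_3(t) + 5540·L_4(t).
Expanding and collecting terms gives P(t) = t^4 - t^3 - 3t^2 - 6t + 5.
Evaluating at t = 11: P(11) = 12886.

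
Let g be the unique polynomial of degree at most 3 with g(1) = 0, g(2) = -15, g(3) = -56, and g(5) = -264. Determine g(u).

Write g(u) = au^3 + bu^2 + cu + d. Substituting each data point gives a linear system:
  a + b + c + d = 0
  8a + 4b + 2c + d = -15
  27a + 9b + 3c + d = -56
  125a + 25b + 5c + d = -264
Solving the system yields a = -2, b = -1, c = 2, d = 1.
So g(u) = -2u^3 - u^2 + 2u + 1.
Check: g(2) = -15. ✓

g(u) = -2u^3 - u^2 + 2u + 1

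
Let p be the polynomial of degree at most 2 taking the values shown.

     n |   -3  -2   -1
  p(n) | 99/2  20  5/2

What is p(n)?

Write p(n) = an^2 + bn + c. Substituting each data point gives a linear system:
  9a - 3b + c = 99/2
  4a - 2b + c = 20
  a - b + c = 5/2
Solving the system yields a = 6, b = 1/2, c = -3.
So p(n) = 6n^2 + (1/2)n - 3.
Check: p(-1) = 5/2. ✓

p(n) = 6n^2 + (1/2)n - 3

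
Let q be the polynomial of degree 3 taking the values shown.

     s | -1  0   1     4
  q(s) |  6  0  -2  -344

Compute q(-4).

408

Write q(s) = as^3 + bs^2 + cs + d. Substituting each data point gives a linear system:
  -a + b - c + d = 6
  d = 0
  a + b + c + d = -2
  64a + 16b + 4c + d = -344
Solving the system yields a = -6, b = 2, c = 2, d = 0.
So q(s) = -6s^3 + 2s^2 + 2s.
Then q(-4) = 408.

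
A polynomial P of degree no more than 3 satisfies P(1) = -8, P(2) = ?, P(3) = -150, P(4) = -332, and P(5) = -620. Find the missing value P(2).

-50

On equispaced nodes a degree-3 polynomial has vanishing fourth forward difference, so
  P(1) - 4·P(2) + 6·P(3) - 4·P(4) + P(5) = 0.
Substituting the known values and solving for P(2):
  -4·P(2) = 200
  P(2) = -50.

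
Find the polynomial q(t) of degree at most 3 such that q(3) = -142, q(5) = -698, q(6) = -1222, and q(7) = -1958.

q(t) = -6t^3 + 2t^2 + 2

Using the Lagrange interpolation formula with nodes 3, 5, 6, 7:
  L_0(t) = (t - 5)(t - 6)(t - 7) / -24
  L_1(t) = (t - 3)(t - 6)(t - 7) / 4
  L_2(t) = (t - 3)(t - 5)(t - 7) / -3
  L_3(t) = (t - 3)(t - 5)(t - 6) / 8
Then q(t) = -142·L_0(t) - 698·L_1(t) - 1222·L_2(t) - 1958·L_3(t).
Expanding and collecting terms gives q(t) = -6t³ + 2t² + 2.
Check: q(6) = -1222. ✓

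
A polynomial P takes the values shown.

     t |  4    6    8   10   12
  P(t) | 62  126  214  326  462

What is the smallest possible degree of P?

2

Forward differences of the values at t = 4, 6, 8, 10, 12:
  P  : 62  126  214  326  462
  Δ  : 64  88  112  136
  Δ^2: 24  24  24
  Δ^3: 0  0
  Δ^4: 0
The second differences are constant (24) and nonzero, while all higher differences vanish, so the minimal degree is 2.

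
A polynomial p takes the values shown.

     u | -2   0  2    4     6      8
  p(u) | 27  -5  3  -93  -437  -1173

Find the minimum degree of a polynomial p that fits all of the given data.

3

Forward differences of the values at u = -2, 0, 2, 4, 6, 8:
  p  : 27  -5  3  -93  -437  -1173
  Δ  : -32  8  -96  -344  -736
  Δ^2: 40  -104  -248  -392
  Δ^3: -144  -144  -144
  Δ^4: 0  0
  Δ^5: 0
The third differences are constant (-144) and nonzero, while all higher differences vanish, so the minimal degree is 3.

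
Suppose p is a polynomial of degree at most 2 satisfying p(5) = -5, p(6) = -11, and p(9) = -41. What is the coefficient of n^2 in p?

Write p(n) = an^2 + bn + c. Substituting each data point gives a linear system:
  25a + 5b + c = -5
  36a + 6b + c = -11
  81a + 9b + c = -41
Solving the system yields a = -1, b = 5, c = -5.
So p(n) = -n^2 + 5n - 5.
The leading coefficient is -1.

-1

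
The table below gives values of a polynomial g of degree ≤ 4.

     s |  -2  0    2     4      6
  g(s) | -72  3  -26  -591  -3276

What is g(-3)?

-657/2

Write g(s) = as^4 + bs^3 + cs^2 + ds + e. Substituting each data point gives a linear system:
  16a - 8b + 4c - 2d + e = -72
  e = 3
  16a + 8b + 4c + 2d + e = -26
  256a + 64b + 16c + 4d + e = -591
  1296a + 216b + 36c + 6d + e = -3276
Solving the system yields a = -3, b = 3, c = -1, d = -1/2, e = 3.
So g(s) = -3s⁴ + 3s³ - s² - (1/2)s + 3.
Then g(-3) = -657/2.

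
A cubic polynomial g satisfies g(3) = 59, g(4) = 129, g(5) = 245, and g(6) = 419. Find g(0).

Write g(s) = as^3 + bs^2 + cs + d. Substituting each data point gives a linear system:
  27a + 9b + 3c + d = 59
  64a + 16b + 4c + d = 129
  125a + 25b + 5c + d = 245
  216a + 36b + 6c + d = 419
Solving the system yields a = 2, b = -1, c = 3, d = 5.
So g(s) = 2s^3 - s^2 + 3s + 5.
Then g(0) = 5.

5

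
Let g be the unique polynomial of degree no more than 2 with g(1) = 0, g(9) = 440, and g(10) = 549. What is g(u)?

g(u) = 6u^2 - 5u - 1

Write g(u) = au^2 + bu + c. Substituting each data point gives a linear system:
  a + b + c = 0
  81a + 9b + c = 440
  100a + 10b + c = 549
Solving the system yields a = 6, b = -5, c = -1.
So g(u) = 6u^2 - 5u - 1.
Check: g(10) = 549. ✓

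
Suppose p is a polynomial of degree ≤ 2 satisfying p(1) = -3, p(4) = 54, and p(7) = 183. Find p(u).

p(u) = 4u^2 - u - 6

Write p(u) = au^2 + bu + c. Substituting each data point gives a linear system:
  a + b + c = -3
  16a + 4b + c = 54
  49a + 7b + c = 183
Solving the system yields a = 4, b = -1, c = -6.
So p(u) = 4u² - u - 6.
Check: p(4) = 54. ✓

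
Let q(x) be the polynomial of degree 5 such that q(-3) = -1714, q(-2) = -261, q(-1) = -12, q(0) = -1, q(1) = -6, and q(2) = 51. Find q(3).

704

Forward differences of the values at x = -3, -2, -1, 0, 1, 2:
  q  : -1714  -261  -12  -1  -6  51
  Δ  : 1453  249  11  -5  57
  Δ^2: -1204  -238  -16  62
  Δ^3: 966  222  78
  Δ^4: -744  -144
  Δ^5: 600
The fifth differences are constant, confirming degree 5.
Interpolating (Newton forward form) and evaluating at x = 3 gives q(3) = 704.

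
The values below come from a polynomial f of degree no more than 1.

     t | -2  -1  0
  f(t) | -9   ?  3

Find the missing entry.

On equispaced nodes a degree-1 polynomial has vanishing second forward difference, so
  f(-2) - 2·f(-1) + f(0) = 0.
Substituting the known values and solving for f(-1):
  -2·f(-1) = 6
  f(-1) = -3.

-3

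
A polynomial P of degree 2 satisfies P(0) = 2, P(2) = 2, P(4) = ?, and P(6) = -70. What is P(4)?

-22

The 3 known points determine the degree-2 polynomial uniquely.
Write P(n) = an^2 + bn + c. Substituting each data point gives a linear system:
  c = 2
  4a + 2b + c = 2
  36a + 6b + c = -70
Solving the system yields a = -3, b = 6, c = 2.
So P(n) = -3n^2 + 6n + 2.
Then P(4) = -22.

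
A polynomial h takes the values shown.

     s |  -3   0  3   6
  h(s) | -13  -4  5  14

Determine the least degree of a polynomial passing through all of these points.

1

Forward differences of the values at s = -3, 0, 3, 6:
  h  : -13  -4  5  14
  Δ  : 9  9  9
  Δ^2: 0  0
  Δ^3: 0
The first differences are constant (9) and nonzero, while all higher differences vanish, so the minimal degree is 1.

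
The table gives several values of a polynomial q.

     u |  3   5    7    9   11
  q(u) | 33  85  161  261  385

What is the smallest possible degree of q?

Forward differences of the values at u = 3, 5, 7, 9, 11:
  q  : 33  85  161  261  385
  Δ  : 52  76  100  124
  Δ^2: 24  24  24
  Δ^3: 0  0
  Δ^4: 0
The second differences are constant (24) and nonzero, while all higher differences vanish, so the minimal degree is 2.

2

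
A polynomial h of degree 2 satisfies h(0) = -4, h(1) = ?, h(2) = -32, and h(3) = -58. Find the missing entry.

-14

The 3 known points determine the degree-2 polynomial uniquely.
Write h(n) = an^2 + bn + c. Substituting each data point gives a linear system:
  c = -4
  4a + 2b + c = -32
  9a + 3b + c = -58
Solving the system yields a = -4, b = -6, c = -4.
So h(n) = -4n^2 - 6n - 4.
Then h(1) = -14.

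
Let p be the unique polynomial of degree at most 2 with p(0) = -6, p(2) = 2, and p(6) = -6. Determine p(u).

p(u) = -u^2 + 6u - 6

Using the Lagrange interpolation formula with nodes 0, 2, 6:
  L_0(u) = (u - 2)(u - 6) / 12
  L_1(u) = u(u - 6) / -8
  L_2(u) = u(u - 2) / 24
Then p(u) = -6·L_0(u) + 2·L_1(u) - 6·L_2(u).
Expanding and collecting terms gives p(u) = -u^2 + 6u - 6.
Check: p(6) = -6. ✓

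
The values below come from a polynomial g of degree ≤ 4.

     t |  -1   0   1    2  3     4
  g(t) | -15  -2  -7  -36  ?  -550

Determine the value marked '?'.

-167

The 5 known points determine the degree-4 polynomial uniquely.
Write g(t) = at^4 + bt^3 + ct^2 + dt + e. Substituting each data point gives a linear system:
  a - b + c - d + e = -15
  e = -2
  a + b + c + d + e = -7
  16a + 8b + 4c + 2d + e = -36
  256a + 64b + 16c + 4d + e = -550
Solving the system yields a = -3, b = 5, c = -6, d = -1, e = -2.
So g(t) = -3t^4 + 5t^3 - 6t^2 - t - 2.
Then g(3) = -167.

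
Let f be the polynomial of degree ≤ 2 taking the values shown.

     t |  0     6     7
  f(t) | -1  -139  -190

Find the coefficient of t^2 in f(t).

Write f(t) = at^2 + bt + c. Substituting each data point gives a linear system:
  c = -1
  36a + 6b + c = -139
  49a + 7b + c = -190
Solving the system yields a = -4, b = 1, c = -1.
So f(t) = -4t² + t - 1.
The leading coefficient is -4.

-4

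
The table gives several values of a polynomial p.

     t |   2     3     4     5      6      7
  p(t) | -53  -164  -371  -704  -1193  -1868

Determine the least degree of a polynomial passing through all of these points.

3

Forward differences of the values at t = 2, 3, 4, 5, 6, 7:
  p  : -53  -164  -371  -704  -1193  -1868
  Δ  : -111  -207  -333  -489  -675
  Δ^2: -96  -126  -156  -186
  Δ^3: -30  -30  -30
  Δ^4: 0  0
  Δ^5: 0
The third differences are constant (-30) and nonzero, while all higher differences vanish, so the minimal degree is 3.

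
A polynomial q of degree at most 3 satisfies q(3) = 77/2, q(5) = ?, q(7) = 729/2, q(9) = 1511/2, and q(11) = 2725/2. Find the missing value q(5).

On equispaced nodes a degree-3 polynomial has vanishing fourth forward difference, so
  q(3) - 4·q(5) + 6·q(7) - 4·q(9) + q(11) = 0.
Substituting the known values and solving for q(5):
  -4·q(5) = -566
  q(5) = 283/2.

283/2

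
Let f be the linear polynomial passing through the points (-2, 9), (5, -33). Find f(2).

Using the Lagrange interpolation formula with nodes -2, 5:
  L_0(t) = (t - 5) / -7
  L_1(t) = (t + 2) / 7
Then f(t) = 9·L_0(t) - 33·L_1(t).
Expanding and collecting terms gives f(t) = -6t - 3.
Evaluating at t = 2: f(2) = -15.

-15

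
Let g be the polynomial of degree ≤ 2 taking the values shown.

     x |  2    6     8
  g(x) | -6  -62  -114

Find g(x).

g(x) = -2x^2 + 2x - 2

Write g(x) = ax^2 + bx + c. Substituting each data point gives a linear system:
  4a + 2b + c = -6
  36a + 6b + c = -62
  64a + 8b + c = -114
Solving the system yields a = -2, b = 2, c = -2.
So g(x) = -2x² + 2x - 2.
Check: g(2) = -6. ✓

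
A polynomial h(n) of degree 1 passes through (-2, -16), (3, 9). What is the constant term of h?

Write h(n) = an + b. Substituting each data point gives a linear system:
  -2a + b = -16
  3a + b = 9
Solving the system yields a = 5, b = -6.
So h(n) = 5n - 6.
The constant term is -6.

-6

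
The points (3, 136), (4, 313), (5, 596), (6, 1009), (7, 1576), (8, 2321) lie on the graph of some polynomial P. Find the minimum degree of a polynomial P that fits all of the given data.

Forward differences of the values at s = 3, 4, 5, 6, 7, 8:
  P  : 136  313  596  1009  1576  2321
  Δ  : 177  283  413  567  745
  Δ^2: 106  130  154  178
  Δ^3: 24  24  24
  Δ^4: 0  0
  Δ^5: 0
The third differences are constant (24) and nonzero, while all higher differences vanish, so the minimal degree is 3.

3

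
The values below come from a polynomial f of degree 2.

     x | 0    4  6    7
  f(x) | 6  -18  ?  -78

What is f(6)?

The 3 known points determine the degree-2 polynomial uniquely.
Write f(x) = ax^2 + bx + c. Substituting each data point gives a linear system:
  c = 6
  16a + 4b + c = -18
  49a + 7b + c = -78
Solving the system yields a = -2, b = 2, c = 6.
So f(x) = -2x^2 + 2x + 6.
Then f(6) = -54.

-54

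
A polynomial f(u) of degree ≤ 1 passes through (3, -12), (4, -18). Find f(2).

Write f(u) = au + b. Substituting each data point gives a linear system:
  3a + b = -12
  4a + b = -18
Solving the system yields a = -6, b = 6.
So f(u) = -6u + 6.
Then f(2) = -6.

-6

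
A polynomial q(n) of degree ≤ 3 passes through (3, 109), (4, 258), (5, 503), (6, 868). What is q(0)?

Write q(n) = an^3 + bn^2 + cn + d. Substituting each data point gives a linear system:
  27a + 9b + 3c + d = 109
  64a + 16b + 4c + d = 258
  125a + 25b + 5c + d = 503
  216a + 36b + 6c + d = 868
Solving the system yields a = 4, b = 0, c = 1, d = -2.
So q(n) = 4n³ + n - 2.
Then q(0) = -2.

-2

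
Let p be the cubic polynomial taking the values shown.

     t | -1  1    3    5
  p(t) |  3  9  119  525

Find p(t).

p(t) = 4t^3 + t^2 - t + 5

Using the Lagrange interpolation formula with nodes -1, 1, 3, 5:
  L_0(t) = (t - 1)(t - 3)(t - 5) / -48
  L_1(t) = (t + 1)(t - 3)(t - 5) / 16
  L_2(t) = (t + 1)(t - 1)(t - 5) / -16
  L_3(t) = (t + 1)(t - 1)(t - 3) / 48
Then p(t) = 3·L_0(t) + 9·L_1(t) + 119·L_2(t) + 525·L_3(t).
Expanding and collecting terms gives p(t) = 4t³ + t² - t + 5.
Check: p(3) = 119. ✓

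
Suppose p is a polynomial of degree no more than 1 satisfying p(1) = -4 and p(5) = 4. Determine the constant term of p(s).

-6

Write p(s) = as + b. Substituting each data point gives a linear system:
  a + b = -4
  5a + b = 4
Solving the system yields a = 2, b = -6.
So p(s) = 2s - 6.
The constant term is -6.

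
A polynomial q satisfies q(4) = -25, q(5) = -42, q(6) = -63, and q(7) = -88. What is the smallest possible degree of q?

Forward differences of the values at t = 4, 5, 6, 7:
  q  : -25  -42  -63  -88
  Δ  : -17  -21  -25
  Δ^2: -4  -4
  Δ^3: 0
The second differences are constant (-4) and nonzero, while all higher differences vanish, so the minimal degree is 2.

2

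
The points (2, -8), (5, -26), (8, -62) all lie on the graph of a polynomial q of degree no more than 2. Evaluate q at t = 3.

Write q(t) = at^2 + bt + c. Substituting each data point gives a linear system:
  4a + 2b + c = -8
  25a + 5b + c = -26
  64a + 8b + c = -62
Solving the system yields a = -1, b = 1, c = -6.
So q(t) = -t^2 + t - 6.
Then q(3) = -12.

-12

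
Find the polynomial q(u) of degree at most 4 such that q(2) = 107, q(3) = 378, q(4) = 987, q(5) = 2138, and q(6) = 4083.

q(u) = 2u^4 + 6u^3 + 5u^2 + 2u + 3

Write q(u) = au^4 + bu^3 + cu^2 + du + e. Substituting each data point gives a linear system:
  16a + 8b + 4c + 2d + e = 107
  81a + 27b + 9c + 3d + e = 378
  256a + 64b + 16c + 4d + e = 987
  625a + 125b + 25c + 5d + e = 2138
  1296a + 216b + 36c + 6d + e = 4083
Solving the system yields a = 2, b = 6, c = 5, d = 2, e = 3.
So q(u) = 2u^4 + 6u^3 + 5u^2 + 2u + 3.
Check: q(3) = 378. ✓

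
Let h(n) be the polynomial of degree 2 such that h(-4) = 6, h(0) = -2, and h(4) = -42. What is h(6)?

-74

Write h(n) = an^2 + bn + c. Substituting each data point gives a linear system:
  16a - 4b + c = 6
  c = -2
  16a + 4b + c = -42
Solving the system yields a = -1, b = -6, c = -2.
So h(n) = -n^2 - 6n - 2.
Then h(6) = -74.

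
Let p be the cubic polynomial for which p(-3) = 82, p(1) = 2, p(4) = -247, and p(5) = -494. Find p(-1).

-2

Write p(s) = as^3 + bs^2 + cs + d. Substituting each data point gives a linear system:
  -27a + 9b - 3c + d = 82
  a + b + c + d = 2
  64a + 16b + 4c + d = -247
  125a + 25b + 5c + d = -494
Solving the system yields a = -4, b = -1, c = 6, d = 1.
So p(s) = -4s^3 - s^2 + 6s + 1.
Then p(-1) = -2.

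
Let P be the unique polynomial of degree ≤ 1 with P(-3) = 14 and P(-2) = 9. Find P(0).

-1

Using the Lagrange interpolation formula with nodes -3, -2:
  L_0(x) = (x + 2) / -1
  L_1(x) = (x + 3) / 1
Then P(x) = 14·L_0(x) + 9·L_1(x).
Expanding and collecting terms gives P(x) = -5x - 1.
Evaluating at x = 0: P(0) = -1.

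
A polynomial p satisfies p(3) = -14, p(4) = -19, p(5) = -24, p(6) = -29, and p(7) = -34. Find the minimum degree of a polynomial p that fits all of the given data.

Forward differences of the values at x = 3, 4, 5, 6, 7:
  p  : -14  -19  -24  -29  -34
  Δ  : -5  -5  -5  -5
  Δ^2: 0  0  0
  Δ^3: 0  0
  Δ^4: 0
The first differences are constant (-5) and nonzero, while all higher differences vanish, so the minimal degree is 1.

1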